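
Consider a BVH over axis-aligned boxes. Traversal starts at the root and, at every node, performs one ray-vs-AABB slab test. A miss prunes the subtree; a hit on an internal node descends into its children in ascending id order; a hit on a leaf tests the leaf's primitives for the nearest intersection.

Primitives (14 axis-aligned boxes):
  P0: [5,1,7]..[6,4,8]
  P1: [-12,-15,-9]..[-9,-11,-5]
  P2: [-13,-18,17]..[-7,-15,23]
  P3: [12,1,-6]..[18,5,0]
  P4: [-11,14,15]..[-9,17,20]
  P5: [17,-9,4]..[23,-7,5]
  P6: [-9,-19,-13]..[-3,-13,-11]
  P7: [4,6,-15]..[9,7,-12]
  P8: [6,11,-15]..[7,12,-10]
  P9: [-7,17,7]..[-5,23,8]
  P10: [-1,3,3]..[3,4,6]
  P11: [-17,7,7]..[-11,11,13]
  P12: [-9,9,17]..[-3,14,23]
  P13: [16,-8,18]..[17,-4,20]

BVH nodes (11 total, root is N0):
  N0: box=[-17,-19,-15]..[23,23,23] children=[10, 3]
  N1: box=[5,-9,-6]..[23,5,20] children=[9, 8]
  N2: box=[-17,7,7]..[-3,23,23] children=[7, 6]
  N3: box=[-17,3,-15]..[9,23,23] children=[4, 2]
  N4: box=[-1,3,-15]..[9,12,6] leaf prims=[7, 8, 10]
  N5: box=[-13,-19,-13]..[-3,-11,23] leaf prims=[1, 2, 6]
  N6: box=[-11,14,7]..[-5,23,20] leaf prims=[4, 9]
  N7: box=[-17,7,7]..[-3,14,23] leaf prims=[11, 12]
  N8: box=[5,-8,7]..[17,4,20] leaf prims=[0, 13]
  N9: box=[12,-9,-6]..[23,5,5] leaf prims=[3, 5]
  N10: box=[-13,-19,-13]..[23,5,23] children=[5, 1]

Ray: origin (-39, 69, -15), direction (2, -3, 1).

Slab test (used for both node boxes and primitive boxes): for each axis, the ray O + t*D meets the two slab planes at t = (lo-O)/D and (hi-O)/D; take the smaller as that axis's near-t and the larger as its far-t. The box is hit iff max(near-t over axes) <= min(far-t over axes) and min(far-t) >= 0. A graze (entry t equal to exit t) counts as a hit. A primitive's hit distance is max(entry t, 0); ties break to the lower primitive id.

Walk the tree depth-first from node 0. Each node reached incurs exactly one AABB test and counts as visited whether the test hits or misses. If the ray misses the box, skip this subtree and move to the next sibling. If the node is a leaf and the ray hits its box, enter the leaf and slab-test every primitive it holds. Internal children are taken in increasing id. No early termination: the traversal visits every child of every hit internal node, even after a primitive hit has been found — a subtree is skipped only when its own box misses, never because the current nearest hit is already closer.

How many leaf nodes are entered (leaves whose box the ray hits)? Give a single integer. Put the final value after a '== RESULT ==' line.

Walk:
N0 x:[11,31] y:[46/3,88/3] z:[0,38] -> hit [46/3,88/3], descend [3, 10]
  N3 x:[11,24] y:[46/3,22] z:[0,38] -> hit [46/3,22], descend [2, 4]
    N2 x:[11,18] y:[46/3,62/3] z:[22,38] -> miss, prune
    N4 x:[19,24] y:[19,22] z:[0,21] -> hit [19,21] leaf, test {P7(miss), P8(miss), P10(miss)}
  N10 x:[13,31] y:[64/3,88/3] z:[2,38] -> hit [64/3,88/3], descend [1, 5]
    N1 x:[22,31] y:[64/3,26] z:[9,35] -> hit [22,26], descend [8, 9]
      N8 x:[22,28] y:[65/3,77/3] z:[22,35] -> hit [22,77/3] leaf, test {P0@t=22, P13(miss)}
      N9 x:[51/2,31] y:[64/3,26] z:[9,20] -> miss, prune
    N5 x:[13,18] y:[80/3,88/3] z:[2,38] -> miss, prune

order=[0, 3, 2, 4, 10, 1, 8, 9, 5]  |boxes|=9  |leaves|=2  hit=P0

== RESULT ==
2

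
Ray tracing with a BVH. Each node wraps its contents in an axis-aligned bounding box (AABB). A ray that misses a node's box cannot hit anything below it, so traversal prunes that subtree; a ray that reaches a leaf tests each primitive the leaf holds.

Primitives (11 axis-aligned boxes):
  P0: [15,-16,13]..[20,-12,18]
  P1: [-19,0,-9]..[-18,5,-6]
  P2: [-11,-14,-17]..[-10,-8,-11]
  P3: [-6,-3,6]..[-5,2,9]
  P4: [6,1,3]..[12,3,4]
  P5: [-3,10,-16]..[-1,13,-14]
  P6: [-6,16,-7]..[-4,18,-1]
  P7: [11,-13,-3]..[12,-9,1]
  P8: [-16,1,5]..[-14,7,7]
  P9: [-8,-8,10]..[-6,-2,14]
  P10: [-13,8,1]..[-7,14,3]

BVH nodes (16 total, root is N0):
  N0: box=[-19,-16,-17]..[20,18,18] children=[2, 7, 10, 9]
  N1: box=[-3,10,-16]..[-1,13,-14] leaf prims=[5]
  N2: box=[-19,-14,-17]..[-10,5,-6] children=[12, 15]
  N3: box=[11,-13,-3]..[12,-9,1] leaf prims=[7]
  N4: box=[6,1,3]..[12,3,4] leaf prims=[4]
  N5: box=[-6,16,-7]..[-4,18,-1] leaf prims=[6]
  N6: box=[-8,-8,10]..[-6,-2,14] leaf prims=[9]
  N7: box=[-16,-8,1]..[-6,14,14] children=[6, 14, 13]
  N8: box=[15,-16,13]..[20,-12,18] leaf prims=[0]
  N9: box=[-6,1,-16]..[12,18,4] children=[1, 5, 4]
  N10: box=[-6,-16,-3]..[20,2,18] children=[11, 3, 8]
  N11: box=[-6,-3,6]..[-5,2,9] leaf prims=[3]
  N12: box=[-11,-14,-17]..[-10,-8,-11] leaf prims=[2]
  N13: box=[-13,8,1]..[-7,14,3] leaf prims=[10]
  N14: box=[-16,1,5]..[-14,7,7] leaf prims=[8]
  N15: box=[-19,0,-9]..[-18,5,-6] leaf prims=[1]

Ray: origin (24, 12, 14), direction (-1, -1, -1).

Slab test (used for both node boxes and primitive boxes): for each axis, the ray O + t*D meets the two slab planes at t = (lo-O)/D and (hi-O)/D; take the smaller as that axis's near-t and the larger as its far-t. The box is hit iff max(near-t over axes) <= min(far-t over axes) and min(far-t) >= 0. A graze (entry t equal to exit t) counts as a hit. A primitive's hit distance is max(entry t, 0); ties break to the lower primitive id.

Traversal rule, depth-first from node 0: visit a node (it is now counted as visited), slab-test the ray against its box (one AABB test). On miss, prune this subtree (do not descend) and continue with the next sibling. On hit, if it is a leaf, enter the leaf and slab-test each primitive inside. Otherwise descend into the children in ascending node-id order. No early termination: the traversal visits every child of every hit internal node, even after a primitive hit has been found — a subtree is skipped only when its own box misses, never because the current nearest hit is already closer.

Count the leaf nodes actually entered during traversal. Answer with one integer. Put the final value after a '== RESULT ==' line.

Walk:
N0 x:[4,43] y:[-6,28] z:[-4,31] -> hit [4,28], descend [2, 7, 9, 10]
  N2 x:[34,43] y:[7,26] z:[20,31] -> miss, prune
  N7 x:[30,40] y:[-2,20] z:[0,13] -> miss, prune
  N9 x:[12,30] y:[-6,11] z:[10,30] -> miss, prune
  N10 x:[4,30] y:[10,28] z:[-4,17] -> hit [10,17], descend [3, 8, 11]
    N3 x:[12,13] y:[21,25] z:[13,17] -> miss, prune
    N8 x:[4,9] y:[24,28] z:[-4,1] -> miss, prune
    N11 x:[29,30] y:[10,15] z:[5,8] -> miss, prune

Visited [0, 2, 7, 9, 10, 3, 8, 11]. Tests: 8 box, 0 leaf. Nearest: miss.

== RESULT ==
0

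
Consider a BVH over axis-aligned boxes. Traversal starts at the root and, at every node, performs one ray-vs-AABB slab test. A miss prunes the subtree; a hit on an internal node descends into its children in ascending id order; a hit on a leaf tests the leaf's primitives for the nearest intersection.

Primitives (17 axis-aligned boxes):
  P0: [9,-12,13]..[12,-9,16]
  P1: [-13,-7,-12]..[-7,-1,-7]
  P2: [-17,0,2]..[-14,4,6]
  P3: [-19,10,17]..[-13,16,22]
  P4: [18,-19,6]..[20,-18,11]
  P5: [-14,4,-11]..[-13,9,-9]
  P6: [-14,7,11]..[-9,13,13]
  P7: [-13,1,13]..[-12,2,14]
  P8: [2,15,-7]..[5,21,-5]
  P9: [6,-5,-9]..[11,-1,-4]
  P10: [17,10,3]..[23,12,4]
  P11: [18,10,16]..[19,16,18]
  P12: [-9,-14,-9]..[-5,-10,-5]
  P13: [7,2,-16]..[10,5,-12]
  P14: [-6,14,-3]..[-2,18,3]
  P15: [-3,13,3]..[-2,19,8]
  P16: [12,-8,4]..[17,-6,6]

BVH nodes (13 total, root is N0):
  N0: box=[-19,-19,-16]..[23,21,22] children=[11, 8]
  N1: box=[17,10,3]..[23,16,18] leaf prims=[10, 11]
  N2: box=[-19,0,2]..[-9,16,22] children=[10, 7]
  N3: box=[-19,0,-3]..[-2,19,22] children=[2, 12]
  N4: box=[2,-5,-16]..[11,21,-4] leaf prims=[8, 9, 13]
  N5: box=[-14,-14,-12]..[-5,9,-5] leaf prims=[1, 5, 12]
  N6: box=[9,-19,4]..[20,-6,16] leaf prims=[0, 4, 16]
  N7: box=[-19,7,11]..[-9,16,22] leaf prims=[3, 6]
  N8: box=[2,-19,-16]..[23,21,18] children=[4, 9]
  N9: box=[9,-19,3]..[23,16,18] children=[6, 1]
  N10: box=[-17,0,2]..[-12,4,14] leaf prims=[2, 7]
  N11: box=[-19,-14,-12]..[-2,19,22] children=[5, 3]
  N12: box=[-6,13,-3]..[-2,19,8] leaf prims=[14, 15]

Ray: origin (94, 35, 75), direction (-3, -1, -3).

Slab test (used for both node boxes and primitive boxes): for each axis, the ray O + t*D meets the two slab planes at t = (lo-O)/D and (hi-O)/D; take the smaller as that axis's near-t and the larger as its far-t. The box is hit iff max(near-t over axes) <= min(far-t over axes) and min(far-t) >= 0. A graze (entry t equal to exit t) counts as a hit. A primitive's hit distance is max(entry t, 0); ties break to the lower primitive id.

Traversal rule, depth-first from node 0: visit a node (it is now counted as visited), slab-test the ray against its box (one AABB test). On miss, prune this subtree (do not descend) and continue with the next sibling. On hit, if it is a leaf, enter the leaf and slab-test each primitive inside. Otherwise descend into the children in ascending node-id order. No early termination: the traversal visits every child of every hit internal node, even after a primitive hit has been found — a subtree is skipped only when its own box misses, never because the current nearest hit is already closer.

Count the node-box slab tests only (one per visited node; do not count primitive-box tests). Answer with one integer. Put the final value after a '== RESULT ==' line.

Trace the traversal:
N0 x:[71/3,113/3] y:[14,54] z:[53/3,91/3] -> hit [71/3,91/3], descend [8, 11]
  N8 x:[71/3,92/3] y:[14,54] z:[19,91/3] -> hit [71/3,91/3], descend [4, 9]
    N4 x:[83/3,92/3] y:[14,40] z:[79/3,91/3] -> hit [83/3,91/3] leaf, test {P8(miss), P9(miss), P13(miss)}
    N9 x:[71/3,85/3] y:[19,54] z:[19,24] -> hit [71/3,24], descend [1, 6]
      N1 x:[71/3,77/3] y:[19,25] z:[19,24] -> hit [71/3,24] leaf, test {P10@t=71/3, P11(miss)}
      N6 x:[74/3,85/3] y:[41,54] z:[59/3,71/3] -> miss, prune
  N11 x:[32,113/3] y:[16,49] z:[53/3,29] -> miss, prune

Visited [0, 8, 4, 9, 1, 6, 11]. Tests: 7 box, 2 leaf. Nearest: P10.

== RESULT ==
7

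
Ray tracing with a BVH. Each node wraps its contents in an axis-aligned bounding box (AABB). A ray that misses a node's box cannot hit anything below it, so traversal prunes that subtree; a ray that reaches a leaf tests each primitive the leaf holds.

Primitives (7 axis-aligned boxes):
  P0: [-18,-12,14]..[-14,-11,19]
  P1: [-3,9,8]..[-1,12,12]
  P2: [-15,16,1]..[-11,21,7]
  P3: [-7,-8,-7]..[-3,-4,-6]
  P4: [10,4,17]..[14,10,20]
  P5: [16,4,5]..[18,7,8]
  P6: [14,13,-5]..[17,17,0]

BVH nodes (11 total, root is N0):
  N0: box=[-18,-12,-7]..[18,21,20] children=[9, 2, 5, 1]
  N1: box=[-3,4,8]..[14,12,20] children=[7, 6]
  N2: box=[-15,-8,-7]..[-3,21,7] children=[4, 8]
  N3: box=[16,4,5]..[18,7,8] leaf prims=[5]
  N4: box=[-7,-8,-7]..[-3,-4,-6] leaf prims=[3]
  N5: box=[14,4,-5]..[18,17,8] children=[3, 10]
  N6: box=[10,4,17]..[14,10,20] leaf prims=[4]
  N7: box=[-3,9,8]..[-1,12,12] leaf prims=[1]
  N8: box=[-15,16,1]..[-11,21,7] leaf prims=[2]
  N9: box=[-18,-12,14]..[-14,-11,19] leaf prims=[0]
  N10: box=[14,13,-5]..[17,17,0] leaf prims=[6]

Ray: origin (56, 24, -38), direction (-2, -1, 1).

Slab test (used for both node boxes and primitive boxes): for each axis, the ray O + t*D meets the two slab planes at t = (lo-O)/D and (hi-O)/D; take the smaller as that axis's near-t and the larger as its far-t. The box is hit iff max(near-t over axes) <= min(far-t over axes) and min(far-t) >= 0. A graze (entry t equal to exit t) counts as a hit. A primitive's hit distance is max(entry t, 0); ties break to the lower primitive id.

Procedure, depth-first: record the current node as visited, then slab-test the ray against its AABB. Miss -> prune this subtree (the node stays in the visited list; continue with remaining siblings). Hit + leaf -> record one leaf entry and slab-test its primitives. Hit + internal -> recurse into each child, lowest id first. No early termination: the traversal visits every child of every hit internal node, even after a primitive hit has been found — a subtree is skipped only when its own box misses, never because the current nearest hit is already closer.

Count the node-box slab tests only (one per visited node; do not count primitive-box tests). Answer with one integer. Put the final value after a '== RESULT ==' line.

Walk:
N0 x:[19,37] y:[3,36] z:[31,58] -> hit [31,36], descend [1, 2, 5, 9]
  N1 x:[21,59/2] y:[12,20] z:[46,58] -> miss, prune
  N2 x:[59/2,71/2] y:[3,32] z:[31,45] -> hit [31,32], descend [4, 8]
    N4 x:[59/2,63/2] y:[28,32] z:[31,32] -> hit [31,63/2] leaf, test {P3@t=31}
    N8 x:[67/2,71/2] y:[3,8] z:[39,45] -> miss, prune
  N5 x:[19,21] y:[7,20] z:[33,46] -> miss, prune
  N9 x:[35,37] y:[35,36] z:[52,57] -> miss, prune

Visited [0, 1, 2, 4, 8, 5, 9]. Tests: 7 box, 1 leaf. Nearest: P3.

== RESULT ==
7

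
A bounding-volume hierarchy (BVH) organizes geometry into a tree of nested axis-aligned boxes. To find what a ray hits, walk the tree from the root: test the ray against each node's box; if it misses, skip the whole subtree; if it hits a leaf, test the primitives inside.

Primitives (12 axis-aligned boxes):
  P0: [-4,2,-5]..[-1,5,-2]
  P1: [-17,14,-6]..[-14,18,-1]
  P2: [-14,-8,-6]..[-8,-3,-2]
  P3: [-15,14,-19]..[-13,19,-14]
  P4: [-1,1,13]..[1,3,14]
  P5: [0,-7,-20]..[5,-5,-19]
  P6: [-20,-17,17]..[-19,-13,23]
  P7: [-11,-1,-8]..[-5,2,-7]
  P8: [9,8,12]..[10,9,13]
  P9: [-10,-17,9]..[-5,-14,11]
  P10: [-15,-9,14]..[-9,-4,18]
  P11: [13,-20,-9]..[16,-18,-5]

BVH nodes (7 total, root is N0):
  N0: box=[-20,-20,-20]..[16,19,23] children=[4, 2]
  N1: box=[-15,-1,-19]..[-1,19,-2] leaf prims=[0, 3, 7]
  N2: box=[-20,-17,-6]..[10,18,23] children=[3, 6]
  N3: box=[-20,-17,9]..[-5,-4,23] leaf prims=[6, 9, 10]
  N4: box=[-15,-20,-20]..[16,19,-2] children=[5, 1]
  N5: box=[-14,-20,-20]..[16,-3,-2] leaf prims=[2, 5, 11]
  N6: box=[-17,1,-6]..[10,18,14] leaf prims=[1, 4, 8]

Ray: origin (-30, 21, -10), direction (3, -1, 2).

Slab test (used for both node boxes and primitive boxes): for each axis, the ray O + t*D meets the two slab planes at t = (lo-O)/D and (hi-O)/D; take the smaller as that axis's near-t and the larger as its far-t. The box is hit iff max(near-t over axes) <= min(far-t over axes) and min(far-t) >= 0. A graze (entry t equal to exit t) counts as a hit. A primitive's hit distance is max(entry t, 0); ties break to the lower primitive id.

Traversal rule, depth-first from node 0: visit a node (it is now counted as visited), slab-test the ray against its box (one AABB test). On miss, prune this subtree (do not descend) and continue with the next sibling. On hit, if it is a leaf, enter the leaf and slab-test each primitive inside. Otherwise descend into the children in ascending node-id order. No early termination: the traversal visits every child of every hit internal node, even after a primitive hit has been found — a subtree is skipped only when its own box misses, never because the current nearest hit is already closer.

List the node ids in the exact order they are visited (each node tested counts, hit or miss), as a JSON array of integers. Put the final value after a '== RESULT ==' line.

Trace the traversal:
N0 x:[10/3,46/3] y:[2,41] z:[-5,33/2] -> hit [10/3,46/3], descend [2, 4]
  N2 x:[10/3,40/3] y:[3,38] z:[2,33/2] -> hit [10/3,40/3], descend [3, 6]
    N3 x:[10/3,25/3] y:[25,38] z:[19/2,33/2] -> miss, prune
    N6 x:[13/3,40/3] y:[3,20] z:[2,12] -> hit [13/3,12] leaf, test {P1@t=13/3, P4(miss), P8(miss)}
  N4 x:[5,46/3] y:[2,41] z:[-5,4] -> miss, prune

Summary -> nodes [0, 2, 3, 6, 4]; box-tests=5; leaf-entries=1; first=P1

== RESULT ==
[0, 2, 3, 6, 4]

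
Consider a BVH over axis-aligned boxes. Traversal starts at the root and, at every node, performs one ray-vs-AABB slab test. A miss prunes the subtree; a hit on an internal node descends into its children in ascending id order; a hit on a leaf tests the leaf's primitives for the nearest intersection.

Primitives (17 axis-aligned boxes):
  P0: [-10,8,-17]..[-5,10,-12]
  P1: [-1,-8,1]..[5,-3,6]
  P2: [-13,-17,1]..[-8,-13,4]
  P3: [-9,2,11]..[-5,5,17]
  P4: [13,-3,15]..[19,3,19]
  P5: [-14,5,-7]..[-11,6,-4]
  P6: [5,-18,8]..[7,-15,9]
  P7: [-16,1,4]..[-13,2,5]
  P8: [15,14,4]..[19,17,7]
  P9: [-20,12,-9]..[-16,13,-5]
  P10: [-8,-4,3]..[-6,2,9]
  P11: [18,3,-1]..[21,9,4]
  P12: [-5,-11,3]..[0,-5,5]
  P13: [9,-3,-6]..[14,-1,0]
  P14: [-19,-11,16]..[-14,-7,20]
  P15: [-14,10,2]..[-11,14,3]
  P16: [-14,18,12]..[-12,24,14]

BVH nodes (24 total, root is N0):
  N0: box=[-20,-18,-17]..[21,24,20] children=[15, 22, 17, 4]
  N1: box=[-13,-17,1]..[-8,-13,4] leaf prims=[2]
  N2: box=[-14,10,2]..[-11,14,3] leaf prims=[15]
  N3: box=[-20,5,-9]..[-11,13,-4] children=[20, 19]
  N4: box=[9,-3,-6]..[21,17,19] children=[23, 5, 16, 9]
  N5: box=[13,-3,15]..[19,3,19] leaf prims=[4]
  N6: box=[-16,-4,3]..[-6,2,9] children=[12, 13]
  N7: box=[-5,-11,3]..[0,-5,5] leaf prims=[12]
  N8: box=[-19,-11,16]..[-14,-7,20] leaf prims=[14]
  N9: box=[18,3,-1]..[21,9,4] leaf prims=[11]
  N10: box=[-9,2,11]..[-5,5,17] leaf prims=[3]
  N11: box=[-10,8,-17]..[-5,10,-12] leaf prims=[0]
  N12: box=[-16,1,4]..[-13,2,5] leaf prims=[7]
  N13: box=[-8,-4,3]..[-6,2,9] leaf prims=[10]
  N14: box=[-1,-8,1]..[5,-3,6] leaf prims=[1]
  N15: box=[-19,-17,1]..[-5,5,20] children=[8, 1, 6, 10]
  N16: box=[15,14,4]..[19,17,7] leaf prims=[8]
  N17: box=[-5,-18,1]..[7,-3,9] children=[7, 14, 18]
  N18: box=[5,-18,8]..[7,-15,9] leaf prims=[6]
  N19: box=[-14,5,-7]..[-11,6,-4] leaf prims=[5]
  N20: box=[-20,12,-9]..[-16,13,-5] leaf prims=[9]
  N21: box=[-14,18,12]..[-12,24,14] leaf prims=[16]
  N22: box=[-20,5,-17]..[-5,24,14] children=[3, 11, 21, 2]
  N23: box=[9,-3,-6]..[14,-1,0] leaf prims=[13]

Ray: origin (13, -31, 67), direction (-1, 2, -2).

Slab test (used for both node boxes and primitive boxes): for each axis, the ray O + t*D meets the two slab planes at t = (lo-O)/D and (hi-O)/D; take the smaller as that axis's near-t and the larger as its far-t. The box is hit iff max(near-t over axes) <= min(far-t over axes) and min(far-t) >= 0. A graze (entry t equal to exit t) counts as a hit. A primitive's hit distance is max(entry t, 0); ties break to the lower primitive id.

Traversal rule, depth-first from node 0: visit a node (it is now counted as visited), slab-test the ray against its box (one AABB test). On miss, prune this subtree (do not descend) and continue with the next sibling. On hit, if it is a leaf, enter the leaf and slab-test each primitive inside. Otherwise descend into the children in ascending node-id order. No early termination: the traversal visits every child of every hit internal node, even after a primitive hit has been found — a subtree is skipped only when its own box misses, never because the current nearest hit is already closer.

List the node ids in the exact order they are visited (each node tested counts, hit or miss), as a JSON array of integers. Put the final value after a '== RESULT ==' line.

Traverse from the root:
N0 x:[-8,33] y:[13/2,55/2] z:[47/2,42] -> hit [47/2,55/2], descend [4, 15, 17, 22]
  N4 x:[-8,4] y:[14,24] z:[24,73/2] -> miss, prune
  N15 x:[18,32] y:[7,18] z:[47/2,33] -> miss, prune
  N17 x:[6,18] y:[13/2,14] z:[29,33] -> miss, prune
  N22 x:[18,33] y:[18,55/2] z:[53/2,42] -> hit [53/2,55/2], descend [2, 3, 11, 21]
    N2 x:[24,27] y:[41/2,45/2] z:[32,65/2] -> miss, prune
    N3 x:[24,33] y:[18,22] z:[71/2,38] -> miss, prune
    N11 x:[18,23] y:[39/2,41/2] z:[79/2,42] -> miss, prune
    N21 x:[25,27] y:[49/2,55/2] z:[53/2,55/2] -> hit [53/2,27] leaf, test {P16@t=53/2}

Summary -> nodes [0, 4, 15, 17, 22, 2, 3, 11, 21]; box-tests=9; leaf-entries=1; first=P16

== RESULT ==
[0, 4, 15, 17, 22, 2, 3, 11, 21]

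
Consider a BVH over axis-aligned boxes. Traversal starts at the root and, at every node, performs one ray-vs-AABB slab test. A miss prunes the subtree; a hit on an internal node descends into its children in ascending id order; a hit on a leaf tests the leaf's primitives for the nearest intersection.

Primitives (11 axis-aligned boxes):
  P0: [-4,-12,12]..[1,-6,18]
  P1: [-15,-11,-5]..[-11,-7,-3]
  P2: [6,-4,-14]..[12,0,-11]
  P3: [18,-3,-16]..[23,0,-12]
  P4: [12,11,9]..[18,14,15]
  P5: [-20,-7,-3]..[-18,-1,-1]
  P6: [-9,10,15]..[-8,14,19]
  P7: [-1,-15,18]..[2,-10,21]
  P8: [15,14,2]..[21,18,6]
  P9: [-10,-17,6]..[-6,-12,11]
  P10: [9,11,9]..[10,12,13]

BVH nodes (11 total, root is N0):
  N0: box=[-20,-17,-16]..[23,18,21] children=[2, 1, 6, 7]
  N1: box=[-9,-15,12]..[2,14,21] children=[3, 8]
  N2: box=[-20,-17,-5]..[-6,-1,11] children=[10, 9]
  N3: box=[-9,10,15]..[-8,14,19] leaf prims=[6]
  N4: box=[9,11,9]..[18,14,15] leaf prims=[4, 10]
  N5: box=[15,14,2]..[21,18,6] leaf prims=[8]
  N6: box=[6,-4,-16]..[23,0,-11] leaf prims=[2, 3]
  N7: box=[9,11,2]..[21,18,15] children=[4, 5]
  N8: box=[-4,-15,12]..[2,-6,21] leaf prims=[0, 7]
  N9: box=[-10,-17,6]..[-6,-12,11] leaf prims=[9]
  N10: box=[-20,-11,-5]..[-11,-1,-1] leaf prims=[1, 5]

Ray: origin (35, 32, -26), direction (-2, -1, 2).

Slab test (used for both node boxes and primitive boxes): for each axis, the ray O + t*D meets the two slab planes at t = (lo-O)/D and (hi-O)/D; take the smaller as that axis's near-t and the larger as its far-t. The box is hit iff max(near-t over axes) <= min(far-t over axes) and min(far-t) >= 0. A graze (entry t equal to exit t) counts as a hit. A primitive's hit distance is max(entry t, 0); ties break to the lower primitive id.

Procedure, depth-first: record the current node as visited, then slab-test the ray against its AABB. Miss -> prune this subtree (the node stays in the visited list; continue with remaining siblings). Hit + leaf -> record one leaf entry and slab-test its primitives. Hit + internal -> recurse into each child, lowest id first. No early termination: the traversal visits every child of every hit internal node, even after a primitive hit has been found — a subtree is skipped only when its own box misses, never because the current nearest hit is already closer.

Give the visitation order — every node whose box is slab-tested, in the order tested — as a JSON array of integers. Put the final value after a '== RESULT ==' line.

Walk:
N0 x:[6,55/2] y:[14,49] z:[5,47/2] -> hit [14,47/2], descend [1, 2, 6, 7]
  N1 x:[33/2,22] y:[18,47] z:[19,47/2] -> hit [19,22], descend [3, 8]
    N3 x:[43/2,22] y:[18,22] z:[41/2,45/2] -> hit [43/2,22] leaf, test {P6@t=43/2}
    N8 x:[33/2,39/2] y:[38,47] z:[19,47/2] -> miss, prune
  N2 x:[41/2,55/2] y:[33,49] z:[21/2,37/2] -> miss, prune
  N6 x:[6,29/2] y:[32,36] z:[5,15/2] -> miss, prune
  N7 x:[7,13] y:[14,21] z:[14,41/2] -> miss, prune

Summary -> nodes [0, 1, 3, 8, 2, 6, 7]; box-tests=7; leaf-entries=1; first=P6

== RESULT ==
[0, 1, 3, 8, 2, 6, 7]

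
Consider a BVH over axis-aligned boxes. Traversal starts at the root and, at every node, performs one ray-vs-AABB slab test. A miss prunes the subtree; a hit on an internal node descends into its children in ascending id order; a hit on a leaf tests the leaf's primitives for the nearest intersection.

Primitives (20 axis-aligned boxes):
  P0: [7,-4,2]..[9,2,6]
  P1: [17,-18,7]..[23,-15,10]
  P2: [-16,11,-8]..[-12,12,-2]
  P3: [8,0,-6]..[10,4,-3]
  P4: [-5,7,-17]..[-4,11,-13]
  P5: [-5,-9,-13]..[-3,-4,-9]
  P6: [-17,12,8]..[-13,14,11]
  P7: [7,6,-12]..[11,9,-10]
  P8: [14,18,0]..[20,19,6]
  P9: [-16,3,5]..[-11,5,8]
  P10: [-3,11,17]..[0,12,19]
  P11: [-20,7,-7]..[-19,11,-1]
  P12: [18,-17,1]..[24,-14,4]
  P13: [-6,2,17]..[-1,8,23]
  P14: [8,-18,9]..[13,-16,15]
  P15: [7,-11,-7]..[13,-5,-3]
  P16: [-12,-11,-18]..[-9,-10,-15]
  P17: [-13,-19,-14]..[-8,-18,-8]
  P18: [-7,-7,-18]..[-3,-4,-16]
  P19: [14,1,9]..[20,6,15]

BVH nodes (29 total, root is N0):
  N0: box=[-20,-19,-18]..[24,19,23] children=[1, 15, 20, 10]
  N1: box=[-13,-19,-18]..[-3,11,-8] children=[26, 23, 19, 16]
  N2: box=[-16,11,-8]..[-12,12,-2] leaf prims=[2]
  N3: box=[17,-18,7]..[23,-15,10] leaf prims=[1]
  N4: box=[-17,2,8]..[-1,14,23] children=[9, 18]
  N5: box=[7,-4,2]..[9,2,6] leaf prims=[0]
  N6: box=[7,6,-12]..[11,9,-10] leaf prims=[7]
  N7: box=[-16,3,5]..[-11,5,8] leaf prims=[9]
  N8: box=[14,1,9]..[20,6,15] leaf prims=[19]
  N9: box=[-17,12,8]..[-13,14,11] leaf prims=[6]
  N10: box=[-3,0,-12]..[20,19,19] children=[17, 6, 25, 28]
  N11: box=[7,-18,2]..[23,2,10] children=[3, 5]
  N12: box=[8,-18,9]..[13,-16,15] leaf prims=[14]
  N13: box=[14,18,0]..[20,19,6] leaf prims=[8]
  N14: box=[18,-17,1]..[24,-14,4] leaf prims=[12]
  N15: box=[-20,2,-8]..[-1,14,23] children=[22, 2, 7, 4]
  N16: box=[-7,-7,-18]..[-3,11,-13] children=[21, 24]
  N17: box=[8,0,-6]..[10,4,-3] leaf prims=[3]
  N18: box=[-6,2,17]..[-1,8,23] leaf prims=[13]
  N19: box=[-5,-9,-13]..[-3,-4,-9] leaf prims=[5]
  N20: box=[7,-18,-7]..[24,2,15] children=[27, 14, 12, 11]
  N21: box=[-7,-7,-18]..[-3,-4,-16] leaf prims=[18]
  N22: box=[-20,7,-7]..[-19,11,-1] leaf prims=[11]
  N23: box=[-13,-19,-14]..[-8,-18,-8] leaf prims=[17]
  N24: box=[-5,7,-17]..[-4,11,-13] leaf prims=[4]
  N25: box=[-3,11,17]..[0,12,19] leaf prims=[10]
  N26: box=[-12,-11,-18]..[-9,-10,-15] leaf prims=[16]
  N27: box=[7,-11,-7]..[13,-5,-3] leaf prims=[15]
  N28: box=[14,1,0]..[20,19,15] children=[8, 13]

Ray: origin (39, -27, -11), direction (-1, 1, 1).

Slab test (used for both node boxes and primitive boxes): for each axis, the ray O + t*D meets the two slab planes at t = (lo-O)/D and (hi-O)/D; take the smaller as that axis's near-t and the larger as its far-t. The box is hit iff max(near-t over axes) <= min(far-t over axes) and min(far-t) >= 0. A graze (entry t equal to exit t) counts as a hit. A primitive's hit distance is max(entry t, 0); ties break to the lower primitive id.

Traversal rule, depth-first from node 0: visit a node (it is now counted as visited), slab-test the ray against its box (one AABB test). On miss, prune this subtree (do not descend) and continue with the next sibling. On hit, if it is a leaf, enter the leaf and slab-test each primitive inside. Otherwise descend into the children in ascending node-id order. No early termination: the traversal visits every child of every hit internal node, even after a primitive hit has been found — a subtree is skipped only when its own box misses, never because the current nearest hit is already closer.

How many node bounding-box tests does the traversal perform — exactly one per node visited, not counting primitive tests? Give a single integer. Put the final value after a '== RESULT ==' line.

Walk:
N0 x:[15,59] y:[8,46] z:[-7,34] -> hit [15,34], descend [1, 10, 15, 20]
  N1 x:[42,52] y:[8,38] z:[-7,3] -> miss, prune
  N10 x:[19,42] y:[27,46] z:[-1,30] -> hit [27,30], descend [6, 17, 25, 28]
    N6 x:[28,32] y:[33,36] z:[-1,1] -> miss, prune
    N17 x:[29,31] y:[27,31] z:[5,8] -> miss, prune
    N25 x:[39,42] y:[38,39] z:[28,30] -> miss, prune
    N28 x:[19,25] y:[28,46] z:[11,26] -> miss, prune
  N15 x:[40,59] y:[29,41] z:[3,34] -> miss, prune
  N20 x:[15,32] y:[9,29] z:[4,26] -> hit [15,26], descend [11, 12, 14, 27]
    N11 x:[16,32] y:[9,29] z:[13,21] -> hit [16,21], descend [3, 5]
      N3 x:[16,22] y:[9,12] z:[18,21] -> miss, prune
      N5 x:[30,32] y:[23,29] z:[13,17] -> miss, prune
    N12 x:[26,31] y:[9,11] z:[20,26] -> miss, prune
    N14 x:[15,21] y:[10,13] z:[12,15] -> miss, prune
    N27 x:[26,32] y:[16,22] z:[4,8] -> miss, prune

Visited [0, 1, 10, 6, 17, 25, 28, 15, 20, 11, 3, 5, 12, 14, 27]. Tests: 15 box, 0 leaf. Nearest: miss.

== RESULT ==
15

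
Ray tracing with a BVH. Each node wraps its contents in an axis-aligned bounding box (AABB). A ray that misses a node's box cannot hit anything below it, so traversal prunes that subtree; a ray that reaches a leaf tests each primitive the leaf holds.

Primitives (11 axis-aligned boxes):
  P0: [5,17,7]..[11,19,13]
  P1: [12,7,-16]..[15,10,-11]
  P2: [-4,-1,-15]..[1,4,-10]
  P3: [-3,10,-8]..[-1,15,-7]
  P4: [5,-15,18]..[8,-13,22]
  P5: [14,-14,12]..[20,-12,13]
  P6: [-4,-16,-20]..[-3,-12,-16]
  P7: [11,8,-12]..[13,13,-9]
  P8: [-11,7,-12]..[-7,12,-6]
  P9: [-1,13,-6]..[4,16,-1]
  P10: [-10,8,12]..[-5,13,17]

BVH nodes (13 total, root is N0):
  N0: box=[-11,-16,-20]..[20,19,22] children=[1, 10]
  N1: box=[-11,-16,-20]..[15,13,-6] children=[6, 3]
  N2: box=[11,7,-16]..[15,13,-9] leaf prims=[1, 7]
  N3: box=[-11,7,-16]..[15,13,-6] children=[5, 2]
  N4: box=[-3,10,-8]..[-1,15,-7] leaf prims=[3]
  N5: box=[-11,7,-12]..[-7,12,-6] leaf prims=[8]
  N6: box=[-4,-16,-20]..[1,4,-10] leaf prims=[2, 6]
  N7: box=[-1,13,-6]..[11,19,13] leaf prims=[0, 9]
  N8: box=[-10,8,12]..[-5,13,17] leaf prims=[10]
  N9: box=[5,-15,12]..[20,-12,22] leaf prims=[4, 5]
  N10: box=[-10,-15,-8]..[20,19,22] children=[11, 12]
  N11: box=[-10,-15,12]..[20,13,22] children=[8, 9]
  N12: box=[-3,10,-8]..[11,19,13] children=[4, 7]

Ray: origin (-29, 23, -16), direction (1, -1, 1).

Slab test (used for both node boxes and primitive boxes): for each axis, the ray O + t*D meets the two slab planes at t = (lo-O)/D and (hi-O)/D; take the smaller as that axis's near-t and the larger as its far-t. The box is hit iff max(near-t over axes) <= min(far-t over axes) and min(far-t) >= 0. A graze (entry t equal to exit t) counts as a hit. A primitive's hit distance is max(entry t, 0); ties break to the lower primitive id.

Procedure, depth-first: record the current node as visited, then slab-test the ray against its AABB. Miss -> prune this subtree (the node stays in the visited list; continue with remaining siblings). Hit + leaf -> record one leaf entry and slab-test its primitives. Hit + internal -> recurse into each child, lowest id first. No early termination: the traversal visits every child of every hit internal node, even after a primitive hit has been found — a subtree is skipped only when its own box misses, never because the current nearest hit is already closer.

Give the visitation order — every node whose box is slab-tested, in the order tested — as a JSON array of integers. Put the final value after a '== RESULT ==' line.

Trace the traversal:
N0 x:[18,49] y:[4,39] z:[-4,38] -> hit [18,38], descend [1, 10]
  N1 x:[18,44] y:[10,39] z:[-4,10] -> miss, prune
  N10 x:[19,49] y:[4,38] z:[8,38] -> hit [19,38], descend [11, 12]
    N11 x:[19,49] y:[10,38] z:[28,38] -> hit [28,38], descend [8, 9]
      N8 x:[19,24] y:[10,15] z:[28,33] -> miss, prune
      N9 x:[34,49] y:[35,38] z:[28,38] -> hit [35,38] leaf, test {P4@t=36, P5(miss)}
    N12 x:[26,40] y:[4,13] z:[8,29] -> miss, prune

Visited [0, 1, 10, 11, 8, 9, 12]. Tests: 7 box, 1 leaf. Nearest: P4.

== RESULT ==
[0, 1, 10, 11, 8, 9, 12]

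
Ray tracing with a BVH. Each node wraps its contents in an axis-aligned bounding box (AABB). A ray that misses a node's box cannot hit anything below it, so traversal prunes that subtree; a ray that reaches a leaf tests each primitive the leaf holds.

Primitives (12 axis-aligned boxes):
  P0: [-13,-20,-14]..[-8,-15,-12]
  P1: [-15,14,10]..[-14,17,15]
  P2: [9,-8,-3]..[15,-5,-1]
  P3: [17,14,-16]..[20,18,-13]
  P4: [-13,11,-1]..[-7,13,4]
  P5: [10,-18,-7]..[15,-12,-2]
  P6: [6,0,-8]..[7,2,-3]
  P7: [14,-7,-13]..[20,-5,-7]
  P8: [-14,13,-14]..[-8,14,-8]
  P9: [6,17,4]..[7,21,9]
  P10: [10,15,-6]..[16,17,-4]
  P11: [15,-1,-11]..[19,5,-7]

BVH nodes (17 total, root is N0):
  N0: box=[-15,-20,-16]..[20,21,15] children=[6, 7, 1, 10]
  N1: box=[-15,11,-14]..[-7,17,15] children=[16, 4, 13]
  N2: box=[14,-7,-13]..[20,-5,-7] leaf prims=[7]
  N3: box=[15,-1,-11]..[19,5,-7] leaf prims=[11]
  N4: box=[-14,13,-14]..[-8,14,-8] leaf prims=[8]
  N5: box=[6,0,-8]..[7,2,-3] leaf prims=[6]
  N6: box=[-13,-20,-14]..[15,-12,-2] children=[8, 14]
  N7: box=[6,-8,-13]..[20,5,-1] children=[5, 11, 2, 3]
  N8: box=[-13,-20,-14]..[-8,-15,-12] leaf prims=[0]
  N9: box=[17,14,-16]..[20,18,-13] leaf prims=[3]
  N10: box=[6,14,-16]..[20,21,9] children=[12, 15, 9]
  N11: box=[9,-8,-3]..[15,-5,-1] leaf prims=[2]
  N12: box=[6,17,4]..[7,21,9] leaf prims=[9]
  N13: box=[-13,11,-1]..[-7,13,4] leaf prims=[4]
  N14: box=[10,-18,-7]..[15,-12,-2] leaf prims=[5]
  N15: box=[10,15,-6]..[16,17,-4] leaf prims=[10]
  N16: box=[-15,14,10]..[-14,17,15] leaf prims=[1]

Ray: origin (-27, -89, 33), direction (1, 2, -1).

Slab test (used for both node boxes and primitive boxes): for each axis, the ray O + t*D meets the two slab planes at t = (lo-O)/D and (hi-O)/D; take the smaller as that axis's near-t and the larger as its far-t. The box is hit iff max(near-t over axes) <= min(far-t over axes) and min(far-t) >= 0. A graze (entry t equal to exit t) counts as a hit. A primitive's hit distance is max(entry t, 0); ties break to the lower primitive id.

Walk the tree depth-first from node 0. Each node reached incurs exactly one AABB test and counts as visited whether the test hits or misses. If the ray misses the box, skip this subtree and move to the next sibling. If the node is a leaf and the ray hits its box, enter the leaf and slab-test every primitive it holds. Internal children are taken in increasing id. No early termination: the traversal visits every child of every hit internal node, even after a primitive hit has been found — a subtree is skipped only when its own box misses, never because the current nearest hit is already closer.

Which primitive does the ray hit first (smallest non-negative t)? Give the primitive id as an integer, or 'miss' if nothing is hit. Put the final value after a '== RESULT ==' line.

Trace the traversal:
N0 x:[12,47] y:[69/2,55] z:[18,49] -> hit [69/2,47], descend [1, 6, 7, 10]
  N1 x:[12,20] y:[50,53] z:[18,47] -> miss, prune
  N6 x:[14,42] y:[69/2,77/2] z:[35,47] -> hit [35,77/2], descend [8, 14]
    N8 x:[14,19] y:[69/2,37] z:[45,47] -> miss, prune
    N14 x:[37,42] y:[71/2,77/2] z:[35,40] -> hit [37,77/2] leaf, test {P5@t=37}
  N7 x:[33,47] y:[81/2,47] z:[34,46] -> hit [81/2,46], descend [2, 3, 5, 11]
    N2 x:[41,47] y:[41,42] z:[40,46] -> hit [41,42] leaf, test {P7@t=41}
    N3 x:[42,46] y:[44,47] z:[40,44] -> hit [44,44] leaf, test {P11@t=44}
    N5 x:[33,34] y:[89/2,91/2] z:[36,41] -> miss, prune
    N11 x:[36,42] y:[81/2,42] z:[34,36] -> miss, prune
  N10 x:[33,47] y:[103/2,55] z:[24,49] -> miss, prune

order=[0, 1, 6, 8, 14, 7, 2, 3, 5, 11, 10]  |boxes|=11  |leaves|=3  hit=P5

== RESULT ==
5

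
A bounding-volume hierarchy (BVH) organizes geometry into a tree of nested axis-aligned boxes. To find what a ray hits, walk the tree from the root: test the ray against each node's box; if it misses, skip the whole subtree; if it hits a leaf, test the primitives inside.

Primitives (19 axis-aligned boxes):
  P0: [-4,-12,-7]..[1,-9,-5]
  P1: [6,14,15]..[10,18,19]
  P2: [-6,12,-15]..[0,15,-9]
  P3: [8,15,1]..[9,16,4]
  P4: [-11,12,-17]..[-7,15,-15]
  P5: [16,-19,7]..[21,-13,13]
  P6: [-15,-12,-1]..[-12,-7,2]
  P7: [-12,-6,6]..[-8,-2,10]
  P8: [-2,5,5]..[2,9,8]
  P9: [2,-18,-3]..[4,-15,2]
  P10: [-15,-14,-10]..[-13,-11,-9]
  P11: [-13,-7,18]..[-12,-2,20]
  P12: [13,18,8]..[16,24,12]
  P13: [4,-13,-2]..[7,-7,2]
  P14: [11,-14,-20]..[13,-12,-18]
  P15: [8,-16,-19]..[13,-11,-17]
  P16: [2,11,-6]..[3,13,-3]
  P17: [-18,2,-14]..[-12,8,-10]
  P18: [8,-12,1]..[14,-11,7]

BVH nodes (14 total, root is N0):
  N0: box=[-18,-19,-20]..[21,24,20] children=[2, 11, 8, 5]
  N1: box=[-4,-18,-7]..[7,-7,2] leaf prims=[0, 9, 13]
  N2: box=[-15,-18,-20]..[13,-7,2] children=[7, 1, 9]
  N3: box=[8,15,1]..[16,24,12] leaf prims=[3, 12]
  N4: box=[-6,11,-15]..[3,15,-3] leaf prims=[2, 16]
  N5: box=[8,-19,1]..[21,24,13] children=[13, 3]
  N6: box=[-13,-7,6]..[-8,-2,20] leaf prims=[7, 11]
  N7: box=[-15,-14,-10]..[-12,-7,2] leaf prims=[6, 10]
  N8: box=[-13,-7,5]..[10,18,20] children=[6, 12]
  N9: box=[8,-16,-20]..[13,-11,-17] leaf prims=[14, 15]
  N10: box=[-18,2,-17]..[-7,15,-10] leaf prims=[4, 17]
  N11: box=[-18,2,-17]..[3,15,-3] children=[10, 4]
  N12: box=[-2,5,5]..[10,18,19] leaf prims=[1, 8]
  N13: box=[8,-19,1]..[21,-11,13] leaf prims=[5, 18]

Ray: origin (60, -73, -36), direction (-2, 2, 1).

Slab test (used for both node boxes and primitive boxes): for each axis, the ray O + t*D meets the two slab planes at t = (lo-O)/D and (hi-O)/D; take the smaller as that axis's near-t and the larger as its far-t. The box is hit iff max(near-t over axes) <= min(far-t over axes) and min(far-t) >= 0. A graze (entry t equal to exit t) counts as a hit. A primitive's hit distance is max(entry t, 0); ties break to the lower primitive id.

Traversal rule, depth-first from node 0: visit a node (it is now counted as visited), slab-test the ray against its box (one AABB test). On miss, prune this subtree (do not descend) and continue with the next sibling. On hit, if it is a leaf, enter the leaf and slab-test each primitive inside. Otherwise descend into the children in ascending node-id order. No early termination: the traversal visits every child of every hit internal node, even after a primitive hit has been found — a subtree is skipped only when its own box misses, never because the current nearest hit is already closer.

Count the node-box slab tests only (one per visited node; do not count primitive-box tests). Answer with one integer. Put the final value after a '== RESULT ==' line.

Traverse from the root:
N0 x:[39/2,39] y:[27,97/2] z:[16,56] -> hit [27,39], descend [2, 5, 8, 11]
  N2 x:[47/2,75/2] y:[55/2,33] z:[16,38] -> hit [55/2,33], descend [1, 7, 9]
    N1 x:[53/2,32] y:[55/2,33] z:[29,38] -> hit [29,32] leaf, test {P0@t=61/2, P9(miss), P13(miss)}
    N7 x:[36,75/2] y:[59/2,33] z:[26,38] -> miss, prune
    N9 x:[47/2,26] y:[57/2,31] z:[16,19] -> miss, prune
  N5 x:[39/2,26] y:[27,97/2] z:[37,49] -> miss, prune
  N8 x:[25,73/2] y:[33,91/2] z:[41,56] -> miss, prune
  N11 x:[57/2,39] y:[75/2,44] z:[19,33] -> miss, prune

order=[0, 2, 1, 7, 9, 5, 8, 11]  |boxes|=8  |leaves|=1  hit=P0

== RESULT ==
8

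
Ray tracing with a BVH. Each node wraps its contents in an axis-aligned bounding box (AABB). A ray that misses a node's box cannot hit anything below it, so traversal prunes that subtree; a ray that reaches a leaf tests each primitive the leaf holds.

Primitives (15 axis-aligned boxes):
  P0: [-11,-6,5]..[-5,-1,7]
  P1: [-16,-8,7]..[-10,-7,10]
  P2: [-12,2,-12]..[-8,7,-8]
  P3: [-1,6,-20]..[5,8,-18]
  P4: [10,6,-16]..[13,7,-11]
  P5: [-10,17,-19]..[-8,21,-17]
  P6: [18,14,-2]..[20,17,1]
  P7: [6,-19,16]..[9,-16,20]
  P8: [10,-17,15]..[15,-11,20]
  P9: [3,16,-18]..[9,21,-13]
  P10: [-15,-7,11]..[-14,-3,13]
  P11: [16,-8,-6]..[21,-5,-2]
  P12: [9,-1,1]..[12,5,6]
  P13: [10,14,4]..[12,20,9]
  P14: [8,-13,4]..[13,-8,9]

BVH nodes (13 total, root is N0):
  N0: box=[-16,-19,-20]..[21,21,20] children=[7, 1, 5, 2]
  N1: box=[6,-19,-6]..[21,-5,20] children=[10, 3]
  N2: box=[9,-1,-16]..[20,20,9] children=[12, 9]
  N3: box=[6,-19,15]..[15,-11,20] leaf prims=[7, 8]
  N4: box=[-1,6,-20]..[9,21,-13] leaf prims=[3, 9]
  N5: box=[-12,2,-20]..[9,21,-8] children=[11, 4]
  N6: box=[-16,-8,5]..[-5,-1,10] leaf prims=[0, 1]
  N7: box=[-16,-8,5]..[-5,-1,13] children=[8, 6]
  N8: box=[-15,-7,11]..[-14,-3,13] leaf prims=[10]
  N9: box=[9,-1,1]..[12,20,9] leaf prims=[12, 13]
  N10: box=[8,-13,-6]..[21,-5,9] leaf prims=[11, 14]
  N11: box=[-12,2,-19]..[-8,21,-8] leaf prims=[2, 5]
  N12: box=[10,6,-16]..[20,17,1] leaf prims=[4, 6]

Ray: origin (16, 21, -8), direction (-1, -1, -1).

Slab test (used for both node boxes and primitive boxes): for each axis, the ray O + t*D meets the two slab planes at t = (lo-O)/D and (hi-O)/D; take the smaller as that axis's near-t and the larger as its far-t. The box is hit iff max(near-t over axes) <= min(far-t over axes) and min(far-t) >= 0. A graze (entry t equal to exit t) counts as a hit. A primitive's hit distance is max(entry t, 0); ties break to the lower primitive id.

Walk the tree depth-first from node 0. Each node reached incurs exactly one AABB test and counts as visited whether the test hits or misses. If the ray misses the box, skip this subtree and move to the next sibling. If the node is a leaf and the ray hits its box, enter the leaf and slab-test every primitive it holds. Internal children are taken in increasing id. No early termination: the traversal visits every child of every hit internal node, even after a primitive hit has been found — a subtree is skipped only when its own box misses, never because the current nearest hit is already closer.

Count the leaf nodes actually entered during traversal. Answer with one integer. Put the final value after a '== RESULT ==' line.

Walk:
N0 x:[-5,32] y:[0,40] z:[-28,12] -> hit [0,12], descend [1, 2, 5, 7]
  N1 x:[-5,10] y:[26,40] z:[-28,-2] -> miss, prune
  N2 x:[-4,7] y:[1,22] z:[-17,8] -> hit [1,7], descend [9, 12]
    N9 x:[4,7] y:[1,22] z:[-17,-9] -> miss, prune
    N12 x:[-4,6] y:[4,15] z:[-9,8] -> hit [4,6] leaf, test {P4(miss), P6(miss)}
  N5 x:[7,28] y:[0,19] z:[0,12] -> hit [7,12], descend [4, 11]
    N4 x:[7,17] y:[0,15] z:[5,12] -> hit [7,12] leaf, test {P3(miss), P9(miss)}
    N11 x:[24,28] y:[0,19] z:[0,11] -> miss, prune
  N7 x:[21,32] y:[22,29] z:[-21,-13] -> miss, prune

order=[0, 1, 2, 9, 12, 5, 4, 11, 7]  |boxes|=9  |leaves|=2  hit=miss

== RESULT ==
2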